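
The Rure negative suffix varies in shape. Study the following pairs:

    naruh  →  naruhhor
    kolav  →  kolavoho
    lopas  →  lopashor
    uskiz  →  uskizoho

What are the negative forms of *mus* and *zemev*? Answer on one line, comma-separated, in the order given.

mushor, zemevoho

The alternation tracks the final consonant of the stem — -hor when the stem ends in a voiceless consonant (*naruh*, *lopas*); -oho when the stem ends in a voiced consonant (*kolav*, *uskiz*).
*mus*: final consonant = /s/, voiceless → -hor → *mushor*.
Since the final consonant of *zemev* is /v/ (voiced), it takes -oho, giving *zemevoho*.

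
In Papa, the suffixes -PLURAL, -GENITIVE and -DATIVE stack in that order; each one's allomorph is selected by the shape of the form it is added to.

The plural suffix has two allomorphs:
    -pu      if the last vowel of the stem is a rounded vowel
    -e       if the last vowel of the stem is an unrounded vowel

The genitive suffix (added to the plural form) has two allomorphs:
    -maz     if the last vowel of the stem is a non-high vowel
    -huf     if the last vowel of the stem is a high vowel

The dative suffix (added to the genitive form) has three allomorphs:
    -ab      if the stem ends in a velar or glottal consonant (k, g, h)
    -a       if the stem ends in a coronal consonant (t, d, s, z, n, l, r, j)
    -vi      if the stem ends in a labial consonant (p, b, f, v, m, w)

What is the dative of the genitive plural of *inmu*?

Since the last vowel of *inmu* is /u/ (a rounded vowel), it takes -pu, giving *inmupu*.
The plural form *inmupu* — last vowel /u/ (a high vowel) → -huf → *inmupuhuf*.
The genitive form *inmupuhuf*: final consonant = /f/, labial → -vi → *inmupuhufvi*.

inmupuhufvi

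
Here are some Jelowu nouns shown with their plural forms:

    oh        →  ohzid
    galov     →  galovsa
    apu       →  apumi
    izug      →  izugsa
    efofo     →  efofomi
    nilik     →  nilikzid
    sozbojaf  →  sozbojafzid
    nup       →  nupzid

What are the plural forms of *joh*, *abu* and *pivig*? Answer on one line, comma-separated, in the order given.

johzid, abumi, pivigsa

Looking at the final sound of each stem: -zid when the stem ends in a voiceless consonant (*oh*, *nilik*, *sozbojaf*, *nup*); -sa when the stem ends in a voiced consonant (*galov*, *izug*); -mi when the stem ends in a vowel (*apu*, *efofo*).
The final sound of *joh* is /h/, which is a voiceless consonant, so the suffix is -zid, giving *johzid*.
*abu*: final sound = /u/, a vowel → -mi → *abumi*.
*pivig* — final sound /g/ (a voiced consonant) → -sa → *pivigsa*.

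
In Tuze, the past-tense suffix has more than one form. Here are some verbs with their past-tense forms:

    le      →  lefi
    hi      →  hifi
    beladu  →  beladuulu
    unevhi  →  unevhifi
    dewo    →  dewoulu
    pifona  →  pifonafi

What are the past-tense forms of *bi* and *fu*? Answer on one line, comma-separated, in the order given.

bifi, fuulu

The pattern is rounding harmony: -ulu when the last vowel of the stem is a rounded vowel (*beladu*, *dewo*); -fi when the last vowel of the stem is an unrounded vowel (*le*, *hi*, *unevhi*, *pifona*).
*bi*: last vowel = /i/, an unrounded vowel → -fi → *bifi*.
The last vowel of *fu* is /u/, which is a rounded vowel, so the suffix is -ulu, giving *fuulu*.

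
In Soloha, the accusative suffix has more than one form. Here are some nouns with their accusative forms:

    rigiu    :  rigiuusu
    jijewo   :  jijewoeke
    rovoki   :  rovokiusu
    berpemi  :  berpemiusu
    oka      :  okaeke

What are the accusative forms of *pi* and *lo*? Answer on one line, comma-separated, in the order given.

The pattern is height harmony: -usu when the last vowel of the stem is a high vowel (*rigiu*, *rovoki*, *berpemi*); -eke when the last vowel of the stem is a non-high vowel (*jijewo*, *oka*).
Since the last vowel of *pi* is /i/ (a high vowel), it takes -usu, giving *piusu*.
Since the last vowel of *lo* is /o/ (a non-high vowel), it takes -eke, giving *loeke*.

piusu, loeke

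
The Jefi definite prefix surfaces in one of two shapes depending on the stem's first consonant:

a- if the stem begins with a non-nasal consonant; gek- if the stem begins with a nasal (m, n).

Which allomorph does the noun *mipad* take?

Since the first consonant of *mipad* is /m/ (a nasal), it takes gek-.

gek-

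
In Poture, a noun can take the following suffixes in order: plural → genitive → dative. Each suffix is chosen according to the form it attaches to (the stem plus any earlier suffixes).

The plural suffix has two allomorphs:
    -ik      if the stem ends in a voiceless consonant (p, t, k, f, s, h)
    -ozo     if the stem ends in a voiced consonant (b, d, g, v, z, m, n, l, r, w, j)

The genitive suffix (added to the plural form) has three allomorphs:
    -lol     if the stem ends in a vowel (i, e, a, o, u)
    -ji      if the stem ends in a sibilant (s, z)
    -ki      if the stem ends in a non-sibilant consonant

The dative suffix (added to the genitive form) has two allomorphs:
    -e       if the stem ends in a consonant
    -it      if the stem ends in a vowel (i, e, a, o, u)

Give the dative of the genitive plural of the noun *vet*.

vetikkiit

Since the final consonant of *vet* is /t/ (voiceless), it takes -ik, giving *vetik*.
The plural form *vetik*: final sound = /k/, a non-sibilant consonant → -ki → *vetikki*.
The genitive form *vetikki* — final sound /i/ (a vowel) → -it → *vetikkiit*.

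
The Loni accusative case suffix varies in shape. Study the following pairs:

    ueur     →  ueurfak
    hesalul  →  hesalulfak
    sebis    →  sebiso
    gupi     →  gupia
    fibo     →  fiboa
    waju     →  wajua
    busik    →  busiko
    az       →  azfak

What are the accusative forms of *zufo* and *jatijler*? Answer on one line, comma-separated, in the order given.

zufoa, jatijlerfak

The alternation tracks the final sound of the stem — -o when the stem ends in a voiceless consonant (*sebis*, *busik*); -fak when the stem ends in a voiced consonant (*ueur*, *hesalul*, *az*); -a when the stem ends in a vowel (*gupi*, *fibo*, *waju*).
The final sound of *zufo* is /o/, which is a vowel, so the suffix is -a, giving *zufoa*.
Since the final sound of *jatijler* is /r/ (a voiced consonant), it takes -fak, giving *jatijlerfak*.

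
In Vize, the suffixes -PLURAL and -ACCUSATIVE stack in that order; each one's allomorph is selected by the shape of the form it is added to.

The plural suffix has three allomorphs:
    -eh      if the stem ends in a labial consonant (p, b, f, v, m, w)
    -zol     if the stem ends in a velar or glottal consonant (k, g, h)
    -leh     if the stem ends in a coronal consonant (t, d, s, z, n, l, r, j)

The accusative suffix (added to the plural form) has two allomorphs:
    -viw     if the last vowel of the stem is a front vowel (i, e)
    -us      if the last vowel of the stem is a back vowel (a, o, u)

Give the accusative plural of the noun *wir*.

*wir* — final consonant /r/ (coronal) → -leh → *wirleh*.
The plural form *wirleh*: last vowel = /e/, a front vowel → -viw → *wirlehviw*.

wirlehviw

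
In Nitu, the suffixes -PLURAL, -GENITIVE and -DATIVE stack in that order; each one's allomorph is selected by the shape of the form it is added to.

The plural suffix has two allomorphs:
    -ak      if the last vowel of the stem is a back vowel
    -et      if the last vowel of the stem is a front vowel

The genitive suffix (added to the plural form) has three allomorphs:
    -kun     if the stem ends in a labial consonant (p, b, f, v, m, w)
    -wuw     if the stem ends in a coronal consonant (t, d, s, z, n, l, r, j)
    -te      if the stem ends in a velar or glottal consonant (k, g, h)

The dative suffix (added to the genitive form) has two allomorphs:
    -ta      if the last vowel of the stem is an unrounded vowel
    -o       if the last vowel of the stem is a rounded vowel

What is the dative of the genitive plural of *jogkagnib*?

The last vowel of *jogkagnib* is /i/, which is a front vowel, so the plural suffix is -et, giving *jogkagnibet*.
The final consonant of the plural form *jogkagnibet* is /t/, which is coronal, so the genitive suffix is -wuw, giving *jogkagnibetwuw*.
The genitive form *jogkagnibetwuw*: last vowel = /u/, a rounded vowel → -o → *jogkagnibetwuwo*.

jogkagnibetwuwo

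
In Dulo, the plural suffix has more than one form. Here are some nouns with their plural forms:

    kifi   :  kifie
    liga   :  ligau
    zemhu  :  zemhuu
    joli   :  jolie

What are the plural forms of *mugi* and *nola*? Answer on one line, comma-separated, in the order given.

mugie, nolau

Looking at the last vowel of each stem: -e when the last vowel of the stem is a front vowel (*kifi*, *joli*); -u when the last vowel of the stem is a back vowel (*liga*, *zemhu*).
*mugi* — last vowel /i/ (a front vowel) → -e → *mugie*.
*nola* — last vowel /a/ (a back vowel) → -u → *nolau*.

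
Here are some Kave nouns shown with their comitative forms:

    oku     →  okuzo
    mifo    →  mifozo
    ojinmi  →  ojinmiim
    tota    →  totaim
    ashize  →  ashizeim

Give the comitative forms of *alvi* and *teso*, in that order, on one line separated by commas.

Looking at the last vowel of each stem: -zo when the last vowel of the stem is a rounded vowel (*oku*, *mifo*); -im when the last vowel of the stem is an unrounded vowel (*ojinmi*, *tota*, *ashize*).
The last vowel of *alvi* is /i/, which is an unrounded vowel, so the suffix is -im, giving *alviim*.
*teso*: last vowel = /o/, a rounded vowel → -zo → *tesozo*.

alviim, tesozo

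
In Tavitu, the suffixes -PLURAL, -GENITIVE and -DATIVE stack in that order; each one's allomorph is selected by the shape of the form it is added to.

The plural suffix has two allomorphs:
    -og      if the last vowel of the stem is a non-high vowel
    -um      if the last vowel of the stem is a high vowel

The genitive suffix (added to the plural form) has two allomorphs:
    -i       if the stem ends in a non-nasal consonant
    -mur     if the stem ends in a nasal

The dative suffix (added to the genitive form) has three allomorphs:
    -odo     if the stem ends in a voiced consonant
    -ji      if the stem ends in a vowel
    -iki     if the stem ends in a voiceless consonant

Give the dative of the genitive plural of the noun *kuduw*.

kuduwummurodo

*kuduw* — last vowel /u/ (a high vowel) → -um → *kuduwum*.
The plural form *kuduwum* — final consonant /m/ (a nasal) → -mur → *kuduwummur*.
The genitive form *kuduwummur* — final sound /r/ (a voiced consonant) → -odo → *kuduwummurodo*.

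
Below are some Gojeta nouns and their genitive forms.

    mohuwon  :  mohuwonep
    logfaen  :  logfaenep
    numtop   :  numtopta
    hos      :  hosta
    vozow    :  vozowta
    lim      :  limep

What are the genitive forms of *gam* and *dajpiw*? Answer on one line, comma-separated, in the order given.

gamep, dajpiwta

The suffix is conditioned by the final consonant: -ep when the stem ends in a nasal (*mohuwon*, *logfaen*, *lim*); -ta when the stem ends in a non-nasal consonant (*numtop*, *hos*, *vozow*).
*gam*: final consonant = /m/, a nasal → -ep → *gamep*.
The final consonant of *dajpiw* is /w/, which is non-nasal, so the suffix is -ta, giving *dajpiwta*.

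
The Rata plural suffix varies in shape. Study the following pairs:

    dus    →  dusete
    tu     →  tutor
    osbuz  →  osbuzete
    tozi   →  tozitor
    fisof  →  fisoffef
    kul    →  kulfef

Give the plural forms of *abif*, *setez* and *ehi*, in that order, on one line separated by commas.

abiffef, setezete, ehitor

The suffix is conditioned by the final sound: -ete when the stem ends in a sibilant (*dus*, *osbuz*); -fef when the stem ends in a non-sibilant consonant (*fisof*, *kul*); -tor when the stem ends in a vowel (*tu*, *tozi*).
*abif*: final sound = /f/, a non-sibilant consonant → -fef → *abiffef*.
The final sound of *setez* is /z/, which is a sibilant, so the suffix is -ete, giving *setezete*.
*ehi* — final sound /i/ (a vowel) → -tor → *ehitor*.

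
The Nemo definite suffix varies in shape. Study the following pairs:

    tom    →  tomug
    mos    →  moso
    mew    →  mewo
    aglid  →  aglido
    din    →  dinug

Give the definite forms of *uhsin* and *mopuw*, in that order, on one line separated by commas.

uhsinug, mopuwo

Looking at the final consonant of each stem: -ug when the stem ends in a nasal (*tom*, *din*); -o when the stem ends in a non-nasal consonant (*mos*, *mew*, *aglid*).
The final consonant of *uhsin* is /n/, which is a nasal, so the suffix is -ug, giving *uhsinug*.
*mopuw* — final consonant /w/ (non-nasal) → -o → *mopuwo*.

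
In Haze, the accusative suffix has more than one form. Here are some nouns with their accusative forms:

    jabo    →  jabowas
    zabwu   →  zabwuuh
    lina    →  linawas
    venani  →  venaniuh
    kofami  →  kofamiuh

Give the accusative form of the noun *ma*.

mawas

The suffix is conditioned by the last vowel: -uh when the last vowel of the stem is a high vowel (*zabwu*, *venani*, *kofami*); -was when the last vowel of the stem is a non-high vowel (*jabo*, *lina*).
Since the last vowel of *ma* is /a/ (a non-high vowel), it takes -was, giving *mawas*.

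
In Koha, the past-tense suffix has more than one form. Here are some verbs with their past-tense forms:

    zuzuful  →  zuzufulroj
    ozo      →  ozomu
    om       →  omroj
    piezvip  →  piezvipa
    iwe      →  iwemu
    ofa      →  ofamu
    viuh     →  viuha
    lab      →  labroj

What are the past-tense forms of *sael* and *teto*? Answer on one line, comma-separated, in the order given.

saelroj, tetomu

Looking at the final sound of each stem: -a when the stem ends in a voiceless consonant (*piezvip*, *viuh*); -roj when the stem ends in a voiced consonant (*zuzuful*, *om*, *lab*); -mu when the stem ends in a vowel (*ozo*, *iwe*, *ofa*).
*sael* — final sound /l/ (a voiced consonant) → -roj → *saelroj*.
Since the final sound of *teto* is /o/ (a vowel), it takes -mu, giving *tetomu*.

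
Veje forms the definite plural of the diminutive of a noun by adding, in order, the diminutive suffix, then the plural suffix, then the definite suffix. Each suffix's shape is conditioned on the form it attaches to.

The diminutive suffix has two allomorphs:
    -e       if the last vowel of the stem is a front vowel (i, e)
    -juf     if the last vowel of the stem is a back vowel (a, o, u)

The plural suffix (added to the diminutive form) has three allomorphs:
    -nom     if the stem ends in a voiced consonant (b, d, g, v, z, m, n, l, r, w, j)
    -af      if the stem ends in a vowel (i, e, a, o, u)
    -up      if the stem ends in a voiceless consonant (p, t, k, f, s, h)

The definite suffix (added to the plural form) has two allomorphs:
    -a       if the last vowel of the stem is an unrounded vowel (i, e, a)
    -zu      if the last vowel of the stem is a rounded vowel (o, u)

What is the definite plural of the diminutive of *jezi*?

*jezi* — last vowel /i/ (a front vowel) → -e → *jezie*.
Since the final sound of the diminutive form *jezie* is /e/ (a vowel), it takes -af, giving *jezieaf*.
The last vowel of the plural form *jezieaf* is /a/, which is an unrounded vowel, so the definite suffix is -a, giving *jezieafa*.

jezieafa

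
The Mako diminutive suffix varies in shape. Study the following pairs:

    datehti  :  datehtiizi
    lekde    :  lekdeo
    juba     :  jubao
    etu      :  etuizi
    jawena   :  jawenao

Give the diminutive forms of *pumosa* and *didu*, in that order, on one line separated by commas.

pumosao, diduizi

The alternation tracks the last vowel of the stem — -izi when the last vowel of the stem is a high vowel (*datehti*, *etu*); -o when the last vowel of the stem is a non-high vowel (*lekde*, *juba*, *jawena*).
The last vowel of *pumosa* is /a/, which is a non-high vowel, so the suffix is -o, giving *pumosao*.
Since the last vowel of *didu* is /u/ (a high vowel), it takes -izi, giving *diduizi*.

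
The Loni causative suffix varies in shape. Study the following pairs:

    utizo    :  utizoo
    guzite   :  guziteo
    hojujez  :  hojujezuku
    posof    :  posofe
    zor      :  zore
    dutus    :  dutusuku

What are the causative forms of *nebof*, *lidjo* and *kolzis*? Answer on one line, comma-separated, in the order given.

nebofe, lidjoo, kolzisuku

The pattern is sibilance of the final sound: -uku when the stem ends in a sibilant (*hojujez*, *dutus*); -e when the stem ends in a non-sibilant consonant (*posof*, *zor*); -o when the stem ends in a vowel (*utizo*, *guzite*).
The final sound of *nebof* is /f/, which is a non-sibilant consonant, so the suffix is -e, giving *nebofe*.
Since the final sound of *lidjo* is /o/ (a vowel), it takes -o, giving *lidjoo*.
*kolzis* — final sound /s/ (a sibilant) → -uku → *kolzisuku*.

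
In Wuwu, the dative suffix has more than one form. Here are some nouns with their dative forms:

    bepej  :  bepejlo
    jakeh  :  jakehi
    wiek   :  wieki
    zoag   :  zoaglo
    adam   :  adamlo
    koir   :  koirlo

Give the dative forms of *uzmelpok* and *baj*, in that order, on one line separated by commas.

uzmelpoki, bajlo

The pattern is voicing of the final consonant: -i when the stem ends in a voiceless consonant (*jakeh*, *wiek*); -lo when the stem ends in a voiced consonant (*bepej*, *zoag*, *adam*, *koir*).
*uzmelpok* — final consonant /k/ (voiceless) → -i → *uzmelpoki*.
Since the final consonant of *baj* is /j/ (voiced), it takes -lo, giving *bajlo*.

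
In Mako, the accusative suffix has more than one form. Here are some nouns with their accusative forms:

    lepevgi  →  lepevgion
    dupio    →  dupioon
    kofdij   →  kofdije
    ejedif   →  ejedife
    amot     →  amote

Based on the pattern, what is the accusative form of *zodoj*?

zodoje

The alternation tracks the final sound of the stem — -e when the stem ends in a consonant (*kofdij*, *ejedif*, *amot*); -on when the stem ends in a vowel (*lepevgi*, *dupio*).
*zodoj* — final sound /j/ (a consonant) → -e → *zodoje*.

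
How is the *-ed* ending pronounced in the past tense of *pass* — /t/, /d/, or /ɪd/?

The stem *pass* ends in a voiceless consonant other than /t/.
The -ed suffix is realized as /ɪd/ after /t, d/; as /t/ after other voiceless consonants; and as /d/ after other voiced sounds.
So -ed on *pass* is pronounced /t/.

/t/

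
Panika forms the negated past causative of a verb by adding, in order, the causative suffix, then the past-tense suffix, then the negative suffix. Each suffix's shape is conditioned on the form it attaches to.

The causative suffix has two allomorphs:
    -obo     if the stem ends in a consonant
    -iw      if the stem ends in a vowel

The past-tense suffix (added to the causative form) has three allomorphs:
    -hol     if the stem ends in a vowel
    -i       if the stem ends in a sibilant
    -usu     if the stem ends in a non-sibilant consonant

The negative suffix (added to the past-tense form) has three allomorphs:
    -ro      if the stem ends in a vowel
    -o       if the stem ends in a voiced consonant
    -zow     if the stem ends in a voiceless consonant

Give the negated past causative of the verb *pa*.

*pa*: final sound = /a/, a vowel → -iw → *paiw*.
The final sound of the causative form *paiw* is /w/, which is a non-sibilant consonant, so the past-tense suffix is -usu, giving *paiwusu*.
The final sound of the past-tense form *paiwusu* is /u/, which is a vowel, so the negative suffix is -ro, giving *paiwusuro*.

paiwusuro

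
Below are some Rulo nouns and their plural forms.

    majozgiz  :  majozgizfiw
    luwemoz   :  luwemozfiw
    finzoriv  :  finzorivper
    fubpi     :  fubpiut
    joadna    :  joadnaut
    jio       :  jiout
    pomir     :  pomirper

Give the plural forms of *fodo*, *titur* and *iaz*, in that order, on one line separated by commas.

fodout, titurper, iazfiw

The suffix is conditioned by the final sound: -fiw when the stem ends in a sibilant (*majozgiz*, *luwemoz*); -per when the stem ends in a non-sibilant consonant (*finzoriv*, *pomir*); -ut when the stem ends in a vowel (*fubpi*, *joadna*, *jio*).
*fodo*: final sound = /o/, a vowel → -ut → *fodout*.
The final sound of *titur* is /r/, which is a non-sibilant consonant, so the suffix is -per, giving *titurper*.
*iaz*: final sound = /z/, a sibilant → -fiw → *iazfiw*.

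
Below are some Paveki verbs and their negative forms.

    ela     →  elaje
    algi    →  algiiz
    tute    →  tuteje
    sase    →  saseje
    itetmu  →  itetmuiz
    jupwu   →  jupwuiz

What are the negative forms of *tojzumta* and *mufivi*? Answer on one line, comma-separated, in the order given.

tojzumtaje, mufiviiz

The suffix is conditioned by the last vowel: -iz when the last vowel of the stem is a high vowel (*algi*, *itetmu*, *jupwu*); -je when the last vowel of the stem is a non-high vowel (*ela*, *tute*, *sase*).
*tojzumta*: last vowel = /a/, a non-high vowel → -je → *tojzumtaje*.
Since the last vowel of *mufivi* is /i/ (a high vowel), it takes -iz, giving *mufiviiz*.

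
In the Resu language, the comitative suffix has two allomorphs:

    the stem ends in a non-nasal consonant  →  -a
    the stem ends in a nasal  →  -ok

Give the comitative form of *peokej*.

peokeja

*peokej*: final consonant = /j/, non-nasal → -a → *peokeja*.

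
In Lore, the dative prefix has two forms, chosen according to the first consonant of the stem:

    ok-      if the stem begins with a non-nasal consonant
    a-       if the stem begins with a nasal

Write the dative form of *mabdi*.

*mabdi* — first consonant /m/ (a nasal) → a- → *amabdi*.

amabdi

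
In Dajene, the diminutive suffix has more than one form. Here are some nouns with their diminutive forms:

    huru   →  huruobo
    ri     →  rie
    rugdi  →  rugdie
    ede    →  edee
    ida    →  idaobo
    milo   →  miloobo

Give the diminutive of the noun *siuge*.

siugee

The pattern is front/back vowel harmony: -e when the last vowel of the stem is a front vowel (*ri*, *rugdi*, *ede*); -obo when the last vowel of the stem is a back vowel (*huru*, *ida*, *milo*).
Since the last vowel of *siuge* is /e/ (a front vowel), it takes -e, giving *siugee*.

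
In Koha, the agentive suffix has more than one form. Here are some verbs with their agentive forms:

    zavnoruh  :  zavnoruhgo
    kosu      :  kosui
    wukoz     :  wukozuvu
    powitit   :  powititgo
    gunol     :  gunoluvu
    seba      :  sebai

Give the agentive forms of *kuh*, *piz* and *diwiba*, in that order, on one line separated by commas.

kuhgo, pizuvu, diwibai

The suffix is conditioned by the final sound: -go when the stem ends in a voiceless consonant (*zavnoruh*, *powitit*); -uvu when the stem ends in a voiced consonant (*wukoz*, *gunol*); -i when the stem ends in a vowel (*kosu*, *seba*).
The final sound of *kuh* is /h/, which is a voiceless consonant, so the suffix is -go, giving *kuhgo*.
*piz*: final sound = /z/, a voiced consonant → -uvu → *pizuvu*.
*diwiba* — final sound /a/ (a vowel) → -i → *diwibai*.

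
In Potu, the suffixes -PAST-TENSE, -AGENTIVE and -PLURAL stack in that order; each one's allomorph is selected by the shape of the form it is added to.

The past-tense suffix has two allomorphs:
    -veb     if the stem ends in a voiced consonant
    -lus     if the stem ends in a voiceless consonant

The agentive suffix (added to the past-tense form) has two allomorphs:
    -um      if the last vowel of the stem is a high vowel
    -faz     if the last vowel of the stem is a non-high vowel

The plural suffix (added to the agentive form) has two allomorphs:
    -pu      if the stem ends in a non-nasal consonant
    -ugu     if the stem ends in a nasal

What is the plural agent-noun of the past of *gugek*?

gugeklusumugu

*gugek*: final consonant = /k/, voiceless → -lus → *gugeklus*.
Since the last vowel of the past-tense form *gugeklus* is /u/ (a high vowel), it takes -um, giving *gugeklusum*.
The agentive form *gugeklusum* — final consonant /m/ (a nasal) → -ugu → *gugeklusumugu*.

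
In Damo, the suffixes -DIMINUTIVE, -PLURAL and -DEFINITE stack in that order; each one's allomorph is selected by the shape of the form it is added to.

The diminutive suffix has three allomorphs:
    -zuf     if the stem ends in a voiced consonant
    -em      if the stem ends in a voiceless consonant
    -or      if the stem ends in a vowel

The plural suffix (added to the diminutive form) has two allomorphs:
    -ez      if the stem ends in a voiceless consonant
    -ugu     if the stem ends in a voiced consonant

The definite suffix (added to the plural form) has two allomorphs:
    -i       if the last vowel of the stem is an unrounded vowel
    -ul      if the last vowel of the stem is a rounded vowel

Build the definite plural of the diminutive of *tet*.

tetemuguul

The final sound of *tet* is /t/, which is a voiceless consonant, so the diminutive suffix is -em, giving *tetem*.
The final consonant of the diminutive form *tetem* is /m/, which is voiced, so the plural suffix is -ugu, giving *tetemugu*.
The plural form *tetemugu* — last vowel /u/ (a rounded vowel) → -ul → *tetemuguul*.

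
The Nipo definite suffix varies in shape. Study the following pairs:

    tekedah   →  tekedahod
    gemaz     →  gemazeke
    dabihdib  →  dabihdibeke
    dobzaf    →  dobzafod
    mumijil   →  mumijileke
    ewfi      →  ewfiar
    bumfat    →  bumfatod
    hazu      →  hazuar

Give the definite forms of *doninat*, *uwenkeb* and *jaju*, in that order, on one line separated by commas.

doninatod, uwenkebeke, jajuar

The pattern is voicing of the final sound: -od when the stem ends in a voiceless consonant (*tekedah*, *dobzaf*, *bumfat*); -eke when the stem ends in a voiced consonant (*gemaz*, *dabihdib*, *mumijil*); -ar when the stem ends in a vowel (*ewfi*, *hazu*).
*doninat*: final sound = /t/, a voiceless consonant → -od → *doninatod*.
*uwenkeb* — final sound /b/ (a voiced consonant) → -eke → *uwenkebeke*.
Since the final sound of *jaju* is /u/ (a vowel), it takes -ar, giving *jajuar*.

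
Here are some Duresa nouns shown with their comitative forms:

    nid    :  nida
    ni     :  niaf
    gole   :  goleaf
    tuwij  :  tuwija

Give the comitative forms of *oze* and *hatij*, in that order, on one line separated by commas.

ozeaf, hatija

The alternation tracks the final sound of the stem — -a when the stem ends in a consonant (*nid*, *tuwij*); -af when the stem ends in a vowel (*ni*, *gole*).
Since the final sound of *oze* is /e/ (a vowel), it takes -af, giving *ozeaf*.
*hatij* — final sound /j/ (a consonant) → -a → *hatija*.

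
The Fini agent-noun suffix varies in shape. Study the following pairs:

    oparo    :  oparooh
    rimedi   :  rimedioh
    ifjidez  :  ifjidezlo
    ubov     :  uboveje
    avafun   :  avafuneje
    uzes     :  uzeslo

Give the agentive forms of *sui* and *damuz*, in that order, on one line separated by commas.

suioh, damuzlo

The alternation tracks the final sound of the stem — -lo when the stem ends in a sibilant (*ifjidez*, *uzes*); -eje when the stem ends in a non-sibilant consonant (*ubov*, *avafun*); -oh when the stem ends in a vowel (*oparo*, *rimedi*).
The final sound of *sui* is /i/, which is a vowel, so the suffix is -oh, giving *suioh*.
*damuz*: final sound = /z/, a sibilant → -lo → *damuzlo*.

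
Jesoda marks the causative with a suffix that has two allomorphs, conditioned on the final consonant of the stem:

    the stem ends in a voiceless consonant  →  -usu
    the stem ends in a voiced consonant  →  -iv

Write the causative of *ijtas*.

ijtasusu

The final consonant of *ijtas* is /s/, which is voiceless, so the suffix is -usu, giving *ijtasusu*.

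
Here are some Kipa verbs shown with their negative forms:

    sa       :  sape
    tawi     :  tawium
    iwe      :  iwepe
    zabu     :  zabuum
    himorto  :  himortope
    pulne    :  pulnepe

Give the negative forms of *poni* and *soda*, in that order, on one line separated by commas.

Looking at the last vowel of each stem: -um when the last vowel of the stem is a high vowel (*tawi*, *zabu*); -pe when the last vowel of the stem is a non-high vowel (*sa*, *iwe*, *himorto*, *pulne*).
*poni* — last vowel /i/ (a high vowel) → -um → *ponium*.
The last vowel of *soda* is /a/, which is a non-high vowel, so the suffix is -pe, giving *sodape*.

ponium, sodape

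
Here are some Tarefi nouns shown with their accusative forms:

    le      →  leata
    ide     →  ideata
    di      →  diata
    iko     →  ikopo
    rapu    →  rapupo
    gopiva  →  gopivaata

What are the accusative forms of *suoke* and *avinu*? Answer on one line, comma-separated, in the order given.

suokeata, avinupo

Looking at the last vowel of each stem: -po when the last vowel of the stem is a rounded vowel (*iko*, *rapu*); -ata when the last vowel of the stem is an unrounded vowel (*le*, *ide*, *di*, *gopiva*).
*suoke* — last vowel /e/ (an unrounded vowel) → -ata → *suokeata*.
*avinu* — last vowel /u/ (a rounded vowel) → -po → *avinupo*.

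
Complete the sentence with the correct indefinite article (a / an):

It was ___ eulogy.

a

The indefinite article is chosen by the initial *sound* of the following word, not its spelling.
*eulogy* begins with the sound /juː/ (eu pronounced /juː/) — a consonant sound.
So the article is *a*: It was a eulogy.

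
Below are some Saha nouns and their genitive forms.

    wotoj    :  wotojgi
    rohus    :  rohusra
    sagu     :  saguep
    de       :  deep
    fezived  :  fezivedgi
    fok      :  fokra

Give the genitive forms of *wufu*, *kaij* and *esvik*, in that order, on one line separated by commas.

wufuep, kaijgi, esvikra

The pattern is voicing of the final sound: -ra when the stem ends in a voiceless consonant (*rohus*, *fok*); -gi when the stem ends in a voiced consonant (*wotoj*, *fezived*); -ep when the stem ends in a vowel (*sagu*, *de*).
Since the final sound of *wufu* is /u/ (a vowel), it takes -ep, giving *wufuep*.
*kaij* — final sound /j/ (a voiced consonant) → -gi → *kaijgi*.
*esvik* — final sound /k/ (a voiceless consonant) → -ra → *esvikra*.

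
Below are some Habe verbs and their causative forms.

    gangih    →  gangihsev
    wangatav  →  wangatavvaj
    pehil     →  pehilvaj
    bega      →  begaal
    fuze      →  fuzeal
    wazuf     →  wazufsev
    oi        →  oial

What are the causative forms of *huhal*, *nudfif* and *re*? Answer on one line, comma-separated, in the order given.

The alternation tracks the final sound of the stem — -sev when the stem ends in a voiceless consonant (*gangih*, *wazuf*); -vaj when the stem ends in a voiced consonant (*wangatav*, *pehil*); -al when the stem ends in a vowel (*bega*, *fuze*, *oi*).
*huhal*: final sound = /l/, a voiced consonant → -vaj → *huhalvaj*.
*nudfif*: final sound = /f/, a voiceless consonant → -sev → *nudfifsev*.
*re* — final sound /e/ (a vowel) → -al → *real*.

huhalvaj, nudfifsev, real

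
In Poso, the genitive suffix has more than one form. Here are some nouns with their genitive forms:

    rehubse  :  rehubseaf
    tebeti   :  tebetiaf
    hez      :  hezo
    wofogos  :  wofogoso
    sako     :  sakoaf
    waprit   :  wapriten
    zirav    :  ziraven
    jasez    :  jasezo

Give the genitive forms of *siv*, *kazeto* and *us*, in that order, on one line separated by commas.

siven, kazetoaf, uso

Looking at the final sound of each stem: -o when the stem ends in a sibilant (*hez*, *wofogos*, *jasez*); -en when the stem ends in a non-sibilant consonant (*waprit*, *zirav*); -af when the stem ends in a vowel (*rehubse*, *tebeti*, *sako*).
Since the final sound of *siv* is /v/ (a non-sibilant consonant), it takes -en, giving *siven*.
Since the final sound of *kazeto* is /o/ (a vowel), it takes -af, giving *kazetoaf*.
*us*: final sound = /s/, a sibilant → -o → *uso*.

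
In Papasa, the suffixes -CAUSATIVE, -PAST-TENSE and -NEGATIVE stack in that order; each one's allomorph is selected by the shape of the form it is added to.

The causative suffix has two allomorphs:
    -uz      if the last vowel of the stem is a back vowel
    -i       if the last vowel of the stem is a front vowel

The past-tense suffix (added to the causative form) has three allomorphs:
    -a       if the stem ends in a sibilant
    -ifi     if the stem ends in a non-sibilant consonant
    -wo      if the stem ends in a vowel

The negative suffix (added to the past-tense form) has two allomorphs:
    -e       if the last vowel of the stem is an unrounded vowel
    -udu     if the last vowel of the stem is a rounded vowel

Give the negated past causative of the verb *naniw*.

naniwiwoudu

The last vowel of *naniw* is /i/, which is a front vowel, so the causative suffix is -i, giving *naniwi*.
The final sound of the causative form *naniwi* is /i/, which is a vowel, so the past-tense suffix is -wo, giving *naniwiwo*.
Since the last vowel of the past-tense form *naniwiwo* is /o/ (a rounded vowel), it takes -udu, giving *naniwiwoudu*.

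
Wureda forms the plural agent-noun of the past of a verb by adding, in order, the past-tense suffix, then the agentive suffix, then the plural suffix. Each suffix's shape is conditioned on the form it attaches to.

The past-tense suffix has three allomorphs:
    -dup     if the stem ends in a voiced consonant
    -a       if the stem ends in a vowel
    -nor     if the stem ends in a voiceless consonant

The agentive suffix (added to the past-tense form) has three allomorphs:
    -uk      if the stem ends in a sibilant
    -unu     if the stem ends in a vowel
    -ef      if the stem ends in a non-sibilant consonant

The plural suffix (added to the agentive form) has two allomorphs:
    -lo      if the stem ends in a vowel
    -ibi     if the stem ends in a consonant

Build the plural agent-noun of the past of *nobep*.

Since the final sound of *nobep* is /p/ (a voiceless consonant), it takes -nor, giving *nobepnor*.
The past-tense form *nobepnor* — final sound /r/ (a non-sibilant consonant) → -ef → *nobepnoref*.
The final sound of the agentive form *nobepnoref* is /f/, which is a consonant, so the plural suffix is -ibi, giving *nobepnorefibi*.

nobepnorefibi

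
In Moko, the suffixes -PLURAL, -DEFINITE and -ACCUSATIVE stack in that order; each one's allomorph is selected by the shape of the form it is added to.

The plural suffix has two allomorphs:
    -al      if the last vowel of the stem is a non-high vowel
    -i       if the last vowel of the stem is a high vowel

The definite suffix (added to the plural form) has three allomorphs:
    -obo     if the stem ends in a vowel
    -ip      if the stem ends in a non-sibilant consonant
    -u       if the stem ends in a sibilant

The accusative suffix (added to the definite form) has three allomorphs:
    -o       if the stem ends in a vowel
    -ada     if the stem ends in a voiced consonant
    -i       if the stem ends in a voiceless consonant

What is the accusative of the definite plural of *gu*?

*gu* — last vowel /u/ (a high vowel) → -i → *gui*.
The plural form *gui* — final sound /i/ (a vowel) → -obo → *guiobo*.
The final sound of the definite form *guiobo* is /o/, which is a vowel, so the accusative suffix is -o, giving *guioboo*.

guioboo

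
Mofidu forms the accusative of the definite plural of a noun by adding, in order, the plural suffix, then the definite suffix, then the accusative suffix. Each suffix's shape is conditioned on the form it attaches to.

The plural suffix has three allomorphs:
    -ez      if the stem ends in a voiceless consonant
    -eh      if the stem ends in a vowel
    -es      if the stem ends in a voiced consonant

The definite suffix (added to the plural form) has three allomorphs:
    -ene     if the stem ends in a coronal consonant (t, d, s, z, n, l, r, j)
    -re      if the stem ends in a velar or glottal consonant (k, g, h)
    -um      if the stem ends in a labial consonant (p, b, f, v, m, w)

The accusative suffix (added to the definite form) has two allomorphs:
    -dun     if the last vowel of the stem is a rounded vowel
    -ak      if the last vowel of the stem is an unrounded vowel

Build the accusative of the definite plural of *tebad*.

Since the final sound of *tebad* is /d/ (a voiced consonant), it takes -es, giving *tebades*.
The final consonant of the plural form *tebades* is /s/, which is coronal, so the definite suffix is -ene, giving *tebadesene*.
Since the last vowel of the definite form *tebadesene* is /e/ (an unrounded vowel), it takes -ak, giving *tebadeseneak*.

tebadeseneak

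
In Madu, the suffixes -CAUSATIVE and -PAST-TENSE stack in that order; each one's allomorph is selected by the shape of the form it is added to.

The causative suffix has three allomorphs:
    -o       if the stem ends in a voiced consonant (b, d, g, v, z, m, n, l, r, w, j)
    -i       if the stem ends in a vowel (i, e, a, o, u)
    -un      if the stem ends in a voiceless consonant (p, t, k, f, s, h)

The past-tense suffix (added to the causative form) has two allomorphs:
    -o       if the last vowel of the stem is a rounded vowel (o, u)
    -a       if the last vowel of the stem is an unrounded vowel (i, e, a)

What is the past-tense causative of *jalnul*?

*jalnul* — final sound /l/ (a voiced consonant) → -o → *jalnulo*.
Since the last vowel of the causative form *jalnulo* is /o/ (a rounded vowel), it takes -o, giving *jalnuloo*.

jalnuloo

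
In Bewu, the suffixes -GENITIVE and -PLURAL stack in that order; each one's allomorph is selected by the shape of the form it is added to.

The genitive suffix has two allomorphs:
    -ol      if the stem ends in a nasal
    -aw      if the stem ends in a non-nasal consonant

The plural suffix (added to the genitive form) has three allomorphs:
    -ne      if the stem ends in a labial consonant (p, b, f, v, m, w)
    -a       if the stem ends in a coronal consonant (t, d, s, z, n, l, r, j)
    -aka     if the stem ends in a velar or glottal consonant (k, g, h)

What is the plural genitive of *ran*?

The final consonant of *ran* is /n/, which is a nasal, so the genitive suffix is -ol, giving *ranol*.
The genitive form *ranol* — final consonant /l/ (coronal) → -a → *ranola*.

ranola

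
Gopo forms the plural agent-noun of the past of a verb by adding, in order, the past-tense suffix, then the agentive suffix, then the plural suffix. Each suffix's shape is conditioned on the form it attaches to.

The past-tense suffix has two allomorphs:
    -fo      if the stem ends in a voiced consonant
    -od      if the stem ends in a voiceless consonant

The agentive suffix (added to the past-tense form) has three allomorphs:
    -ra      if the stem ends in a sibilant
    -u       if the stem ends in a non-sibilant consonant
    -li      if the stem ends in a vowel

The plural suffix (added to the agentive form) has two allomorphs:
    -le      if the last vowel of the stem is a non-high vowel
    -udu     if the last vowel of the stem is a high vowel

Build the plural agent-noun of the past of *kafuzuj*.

kafuzujfoliudu

The final consonant of *kafuzuj* is /j/, which is voiced, so the past-tense suffix is -fo, giving *kafuzujfo*.
The past-tense form *kafuzujfo*: final sound = /o/, a vowel → -li → *kafuzujfoli*.
The last vowel of the agentive form *kafuzujfoli* is /i/, which is a high vowel, so the plural suffix is -udu, giving *kafuzujfoliudu*.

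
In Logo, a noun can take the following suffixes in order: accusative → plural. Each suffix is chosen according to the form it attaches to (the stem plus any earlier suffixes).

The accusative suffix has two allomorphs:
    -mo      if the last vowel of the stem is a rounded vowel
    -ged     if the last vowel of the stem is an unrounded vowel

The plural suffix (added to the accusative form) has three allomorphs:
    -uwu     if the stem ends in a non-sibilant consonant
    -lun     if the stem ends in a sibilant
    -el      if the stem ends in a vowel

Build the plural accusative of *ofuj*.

ofujmoel

*ofuj*: last vowel = /u/, a rounded vowel → -mo → *ofujmo*.
The final sound of the accusative form *ofujmo* is /o/, which is a vowel, so the plural suffix is -el, giving *ofujmoel*.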